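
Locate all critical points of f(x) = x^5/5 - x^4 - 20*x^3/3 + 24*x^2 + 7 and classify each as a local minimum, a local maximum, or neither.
f'(x) = x*(x^3 - 4*x^2 - 20*x + 48)

Solve f'(x) = 0:
  Factor: x^4 - 4*x^3 - 20*x^2 + 48*x = x*(x - 6)*(x - 2)*(x + 4) = 0.
  ⇒ x = -4, 0, 2, 6

f''(x) = 4*x^3 - 12*x^2 - 40*x + 48
Second-derivative test at each critical point:
  f''(-4) = -240 < 0 → local maximum
  f''(0) = 48 > 0 → local minimum
  f''(2) = -48 < 0 → local maximum
  f''(6) = 240 > 0 → local minimum

Critical points: x = -4 (local maximum); x = 0 (local minimum); x = 2 (local maximum); x = 6 (local minimum)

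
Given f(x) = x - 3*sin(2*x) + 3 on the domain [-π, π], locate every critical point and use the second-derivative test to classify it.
f'(x) = 1 - 6*cos(2*x)

Solve f'(x) = 0 on [-π, π]:
  f'(x) = 0 ⇔ cos(2*x) = 1/6, i.e. 2*x = ±arccos(1/6) + 2nπ; keep the solutions lying in [-π, π].
  ⇒ x = -pi + acos(1/6)/2 ≈ -2.4399, -acos(1/6)/2 ≈ -0.7017, acos(1/6)/2 ≈ 0.7017, pi - acos(1/6)/2 ≈ 2.4399

f''(x) = 12*sin(2*x)
Second-derivative test at each critical point:
  f''(-2.4399) = 11.8322 > 0 → local minimum
  f''(-0.7017) = -11.8322 < 0 → local maximum
  f''(0.7017) = 11.8322 > 0 → local minimum
  f''(2.4399) = -11.8322 < 0 → local maximum

Critical points: x = -pi + acos(1/6)/2 ≈ -2.4399 (local minimum); x = -acos(1/6)/2 ≈ -0.7017 (local maximum); x = acos(1/6)/2 ≈ 0.7017 (local minimum); x = pi - acos(1/6)/2 ≈ 2.4399 (local maximum)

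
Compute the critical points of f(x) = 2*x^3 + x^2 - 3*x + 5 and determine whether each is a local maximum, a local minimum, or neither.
f'(x) = 6*x^2 + 2*x - 3

Solve f'(x) = 0:
  6*x^2 + 2*x - 3 = 0 has no rational roots; quadratic formula: x = (-2 ± √76)/12.
  ⇒ x = -sqrt(19)/6 - 1/6 ≈ -0.8931, -1/6 + sqrt(19)/6 ≈ 0.5598

f''(x) = 12*x + 2
Second-derivative test at each critical point:
  f''(-0.8931) = -8.7178 < 0 → local maximum
  f''(0.5598) = 8.7178 > 0 → local minimum

Critical points: x = -sqrt(19)/6 - 1/6 ≈ -0.8931 (local maximum); x = -1/6 + sqrt(19)/6 ≈ 0.5598 (local minimum)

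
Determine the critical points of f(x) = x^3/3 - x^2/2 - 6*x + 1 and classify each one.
f'(x) = x^2 - x - 6

Solve f'(x) = 0:
  Factor: x^2 - x - 6 = (x - 3)*(x + 2) = 0.
  ⇒ x = -2, 3

f''(x) = 2*x - 1
Second-derivative test at each critical point:
  f''(-2) = -5 < 0 → local maximum
  f''(3) = 5 > 0 → local minimum

Critical points: x = -2 (local maximum); x = 3 (local minimum)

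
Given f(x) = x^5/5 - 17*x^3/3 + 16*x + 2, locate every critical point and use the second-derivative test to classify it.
f'(x) = x^4 - 17*x^2 + 16

Solve f'(x) = 0:
  Factor: x^4 - 17*x^2 + 16 = (x - 4)*(x - 1)*(x + 1)*(x + 4) = 0.
  ⇒ x = -4, -1, 1, 4

f''(x) = 4*x^3 - 34*x
Second-derivative test at each critical point:
  f''(-4) = -120 < 0 → local maximum
  f''(-1) = 30 > 0 → local minimum
  f''(1) = -30 < 0 → local maximum
  f''(4) = 120 > 0 → local minimum

Critical points: x = -4 (local maximum); x = -1 (local minimum); x = 1 (local maximum); x = 4 (local minimum)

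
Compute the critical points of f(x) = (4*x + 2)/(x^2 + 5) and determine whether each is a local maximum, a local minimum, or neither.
f'(x) = 4*(-x^2 - x + 5)/(x^4 + 10*x^2 + 25)

Solve f'(x) = 0:
  f'(x) = -4*(x^2 + x - 5)/(x^2 + 5)^2; the denominator is positive wherever f is defined, so f'(x) = 0 ⇔ -4*x^2 - 4*x + 20 = 0.
  Factor: -4*x^2 - 4*x + 20 = -4*(x^2 + x - 5); x^2 + x - 5 = 0 has no rational roots; quadratic formula: x = (-1 ± √21)/2.
  ⇒ x = -sqrt(21)/2 - 1/2 ≈ -2.7913, -1/2 + sqrt(21)/2 ≈ 1.7913

f''(x) = 4*(4*x^2*(2*x + 1) - (6*x + 1)*(x^2 + 5))/(x^2 + 5)^3
Second-derivative test at each critical point:
  f''(-2.7913) = 0.1120 > 0 → local minimum
  f''(1.7913) = -0.2720 < 0 → local maximum

Critical points: x = -sqrt(21)/2 - 1/2 ≈ -2.7913 (local minimum); x = -1/2 + sqrt(21)/2 ≈ 1.7913 (local maximum)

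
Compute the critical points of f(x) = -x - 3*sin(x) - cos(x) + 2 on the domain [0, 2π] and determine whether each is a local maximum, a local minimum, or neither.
f'(x) = sin(x) - 3*cos(x) - 1

Solve f'(x) = 0 on [0, 2π]:
  f'(x) = 0 ⇔ sin(x) - 3*cos(x) = 1. Write the left side as R·cos(x + φ) with R = √((-3)² + (-1)²) = sqrt(10), cos φ = -3*sqrt(10)/10, sin φ = -sqrt(10)/10; then cos(x + φ) = sqrt(10)/10. Solve for x and keep the solutions lying in [0, 2π].
  ⇒ x = pi/2 ≈ 1.5708, atan(4/3) + pi ≈ 4.0689

f''(x) = 3*sin(x) + cos(x)
Second-derivative test at each critical point:
  f''(1.5708) = 3 > 0 → local minimum
  f''(4.0689) = -3 < 0 → local maximum

Critical points: x = pi/2 ≈ 1.5708 (local minimum); x = atan(4/3) + pi ≈ 4.0689 (local maximum)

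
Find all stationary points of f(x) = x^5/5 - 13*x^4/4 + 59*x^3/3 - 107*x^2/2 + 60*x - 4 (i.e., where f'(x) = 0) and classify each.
f'(x) = x^4 - 13*x^3 + 59*x^2 - 107*x + 60

Solve f'(x) = 0:
  Factor: x^4 - 13*x^3 + 59*x^2 - 107*x + 60 = (x - 5)*(x - 4)*(x - 3)*(x - 1) = 0.
  ⇒ x = 1, 3, 4, 5

f''(x) = 4*x^3 - 39*x^2 + 118*x - 107
Second-derivative test at each critical point:
  f''(1) = -24 < 0 → local maximum
  f''(3) = 4 > 0 → local minimum
  f''(4) = -3 < 0 → local maximum
  f''(5) = 8 > 0 → local minimum

Critical points: x = 1 (local maximum); x = 3 (local minimum); x = 4 (local maximum); x = 5 (local minimum)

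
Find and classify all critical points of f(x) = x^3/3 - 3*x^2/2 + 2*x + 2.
f'(x) = x^2 - 3*x + 2

Solve f'(x) = 0:
  Factor: x^2 - 3*x + 2 = (x - 2)*(x - 1) = 0.
  ⇒ x = 1, 2

f''(x) = 2*x - 3
Second-derivative test at each critical point:
  f''(1) = -1 < 0 → local maximum
  f''(2) = 1 > 0 → local minimum

Critical points: x = 1 (local maximum); x = 2 (local minimum)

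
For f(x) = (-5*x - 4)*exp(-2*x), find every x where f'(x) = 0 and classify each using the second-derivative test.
f'(x) = (10*x + 3)*exp(-2*x)

Solve f'(x) = 0:
  f'(x) = (10*x + 3)·exp(-2*x) and exp(-2*x) > 0 for every x, so f'(x) = 0 ⇔ 10*x + 3 = 0.
  10*x + 3 = 0.
  ⇒ x = -3/10

f''(x) = 4*(1 - 5*x)*exp(-2*x)
Second-derivative test at each critical point:
  f''(-3/10) = 18.2212 > 0 → local minimum

Critical points: x = -3/10 (local minimum)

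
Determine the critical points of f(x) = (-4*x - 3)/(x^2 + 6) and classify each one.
f'(x) = 2*(2*x^2 + 3*x - 12)/(x^4 + 12*x^2 + 36)

Solve f'(x) = 0:
  f'(x) = 2*(2*x^2 + 3*x - 12)/(x^2 + 6)^2; the denominator is positive wherever f is defined, so f'(x) = 0 ⇔ 4*x^2 + 6*x - 24 = 0.
  Factor: 4*x^2 + 6*x - 24 = 2*(2*x^2 + 3*x - 12); 2*x^2 + 3*x - 12 = 0 has no rational roots; quadratic formula: x = (-3 ± √105)/4.
  ⇒ x = -sqrt(105)/4 - 3/4 ≈ -3.3117, -3/4 + sqrt(105)/4 ≈ 1.8117

f''(x) = 2*(-4*x^2*(4*x + 3) + 3*(4*x + 1)*(x^2 + 6))/(x^2 + 6)^3
Second-derivative test at each critical point:
  f''(-3.3117) = -0.0712 < 0 → local maximum
  f''(1.8117) = 0.2379 > 0 → local minimum

Critical points: x = -sqrt(105)/4 - 3/4 ≈ -3.3117 (local maximum); x = -3/4 + sqrt(105)/4 ≈ 1.8117 (local minimum)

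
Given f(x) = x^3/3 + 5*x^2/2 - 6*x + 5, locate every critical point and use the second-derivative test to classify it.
f'(x) = x^2 + 5*x - 6

Solve f'(x) = 0:
  Factor: x^2 + 5*x - 6 = (x - 1)*(x + 6) = 0.
  ⇒ x = -6, 1

f''(x) = 2*x + 5
Second-derivative test at each critical point:
  f''(-6) = -7 < 0 → local maximum
  f''(1) = 7 > 0 → local minimum

Critical points: x = -6 (local maximum); x = 1 (local minimum)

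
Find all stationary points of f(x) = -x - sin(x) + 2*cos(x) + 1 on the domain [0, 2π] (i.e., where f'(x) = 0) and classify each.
f'(x) = -2*sin(x) - cos(x) - 1

Solve f'(x) = 0 on [0, 2π]:
  f'(x) = 0 ⇔ -2*sin(x) - cos(x) = 1. Write the left side as R·cos(x + φ) with R = √((-1)² + 2²) = sqrt(5), cos φ = -sqrt(5)/5, sin φ = 2*sqrt(5)/5; then cos(x + φ) = sqrt(5)/5. Solve for x and keep the solutions lying in [0, 2π].
  ⇒ x = pi ≈ 3.1416, -atan(4/3) + 2*pi ≈ 5.3559

f''(x) = sin(x) - 2*cos(x)
Second-derivative test at each critical point:
  f''(3.1416) = 2 > 0 → local minimum
  f''(5.3559) = -2 < 0 → local maximum

Critical points: x = pi ≈ 3.1416 (local minimum); x = -atan(4/3) + 2*pi ≈ 5.3559 (local maximum)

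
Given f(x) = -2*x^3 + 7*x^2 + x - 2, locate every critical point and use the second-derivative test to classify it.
f'(x) = -6*x^2 + 14*x + 1

Solve f'(x) = 0:
  6*x^2 - 14*x - 1 = 0 has no rational roots; quadratic formula: x = (14 ± √220)/12.
  ⇒ x = 7/6 - sqrt(55)/6 ≈ -0.0694, 7/6 + sqrt(55)/6 ≈ 2.4027

f''(x) = 14 - 12*x
Second-derivative test at each critical point:
  f''(-0.0694) = 14.8324 > 0 → local minimum
  f''(2.4027) = -14.8324 < 0 → local maximum

Critical points: x = 7/6 - sqrt(55)/6 ≈ -0.0694 (local minimum); x = 7/6 + sqrt(55)/6 ≈ 2.4027 (local maximum)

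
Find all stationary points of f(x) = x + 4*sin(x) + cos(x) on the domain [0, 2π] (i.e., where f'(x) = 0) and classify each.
f'(x) = -sin(x) + 4*cos(x) + 1

Solve f'(x) = 0 on [0, 2π]:
  f'(x) = 0 ⇔ -sin(x) + 4*cos(x) = -1. Write the left side as R·cos(x + φ) with R = √(4² + 1²) = sqrt(17), cos φ = 4*sqrt(17)/17, sin φ = sqrt(17)/17; then cos(x + φ) = -sqrt(17)/17. Solve for x and keep the solutions lying in [0, 2π].
  ⇒ x = pi/2 ≈ 1.5708, atan(15/8) + pi ≈ 4.2224

f''(x) = -4*sin(x) - cos(x)
Second-derivative test at each critical point:
  f''(1.5708) = -4 < 0 → local maximum
  f''(4.2224) = 4 > 0 → local minimum

Critical points: x = pi/2 ≈ 1.5708 (local maximum); x = atan(15/8) + pi ≈ 4.2224 (local minimum)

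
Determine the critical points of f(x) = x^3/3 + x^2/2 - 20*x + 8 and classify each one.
f'(x) = x^2 + x - 20

Solve f'(x) = 0:
  Factor: x^2 + x - 20 = (x - 4)*(x + 5) = 0.
  ⇒ x = -5, 4

f''(x) = 2*x + 1
Second-derivative test at each critical point:
  f''(-5) = -9 < 0 → local maximum
  f''(4) = 9 > 0 → local minimum

Critical points: x = -5 (local maximum); x = 4 (local minimum)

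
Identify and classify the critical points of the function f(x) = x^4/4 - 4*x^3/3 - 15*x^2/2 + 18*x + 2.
f'(x) = x^3 - 4*x^2 - 15*x + 18

Solve f'(x) = 0:
  Factor: x^3 - 4*x^2 - 15*x + 18 = (x - 6)*(x - 1)*(x + 3) = 0.
  ⇒ x = -3, 1, 6

f''(x) = 3*x^2 - 8*x - 15
Second-derivative test at each critical point:
  f''(-3) = 36 > 0 → local minimum
  f''(1) = -20 < 0 → local maximum
  f''(6) = 45 > 0 → local minimum

Critical points: x = -3 (local minimum); x = 1 (local maximum); x = 6 (local minimum)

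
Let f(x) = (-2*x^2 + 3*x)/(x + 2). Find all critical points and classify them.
f'(x) = 2*(-x^2 - 4*x + 3)/(x^2 + 4*x + 4)

Solve f'(x) = 0:
  f'(x) = -2*(x^2 + 4*x - 3)/(x + 2)^2; the denominator is positive wherever f is defined, so f'(x) = 0 ⇔ -2*x^2 - 8*x + 6 = 0.
  Factor: -2*x^2 - 8*x + 6 = -2*(x^2 + 4*x - 3); x^2 + 4*x - 3 = 0 has no rational roots; quadratic formula: x = (-4 ± √28)/2.
  ⇒ x = -sqrt(7) - 2 ≈ -4.6458, -2 + sqrt(7) ≈ 0.6458

f''(x) = -28/(x^3 + 6*x^2 + 12*x + 8)
Second-derivative test at each critical point:
  f''(-4.6458) = 1.5119 > 0 → local minimum
  f''(0.6458) = -1.5119 < 0 → local maximum

Critical points: x = -sqrt(7) - 2 ≈ -4.6458 (local minimum); x = -2 + sqrt(7) ≈ 0.6458 (local maximum)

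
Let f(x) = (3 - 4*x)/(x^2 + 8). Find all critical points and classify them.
f'(x) = 2*(2*x^2 - 3*x - 16)/(x^4 + 16*x^2 + 64)

Solve f'(x) = 0:
  f'(x) = 2*(2*x^2 - 3*x - 16)/(x^2 + 8)^2; the denominator is positive wherever f is defined, so f'(x) = 0 ⇔ 4*x^2 - 6*x - 32 = 0.
  Factor: 4*x^2 - 6*x - 32 = 2*(2*x^2 - 3*x - 16); 2*x^2 - 3*x - 16 = 0 has no rational roots; quadratic formula: x = (3 ± √137)/4.
  ⇒ x = 3/4 - sqrt(137)/4 ≈ -2.1762, 3/4 + sqrt(137)/4 ≈ 3.6762

f''(x) = 2*(4*x^2*(3 - 4*x) + 3*(4*x - 1)*(x^2 + 8))/(x^2 + 8)^3
Second-derivative test at each critical point:
  f''(-2.1762) = -0.1443 < 0 → local maximum
  f''(3.6762) = 0.0506 > 0 → local minimum

Critical points: x = 3/4 - sqrt(137)/4 ≈ -2.1762 (local maximum); x = 3/4 + sqrt(137)/4 ≈ 3.6762 (local minimum)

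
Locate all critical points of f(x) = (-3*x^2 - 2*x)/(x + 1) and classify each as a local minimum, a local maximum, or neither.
f'(x) = (-3*x^2 - 6*x - 2)/(x^2 + 2*x + 1)

Solve f'(x) = 0:
  f'(x) = -(3*x^2 + 6*x + 2)/(x + 1)^2; the denominator is positive wherever f is defined, so f'(x) = 0 ⇔ -3*x^2 - 6*x - 2 = 0.
  3*x^2 + 6*x + 2 = 0 has no rational roots; quadratic formula: x = (-6 ± √12)/6.
  ⇒ x = -1 - sqrt(3)/3 ≈ -1.5774, -1 + sqrt(3)/3 ≈ -0.4226

f''(x) = -2/(x^3 + 3*x^2 + 3*x + 1)
Second-derivative test at each critical point:
  f''(-1.5774) = 10.3923 > 0 → local minimum
  f''(-0.4226) = -10.3923 < 0 → local maximum

Critical points: x = -1 - sqrt(3)/3 ≈ -1.5774 (local minimum); x = -1 + sqrt(3)/3 ≈ -0.4226 (local maximum)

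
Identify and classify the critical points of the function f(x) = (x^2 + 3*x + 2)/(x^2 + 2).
f'(x) = 3*(2 - x^2)/(x^4 + 4*x^2 + 4)

Solve f'(x) = 0:
  f'(x) = -3*(x^2 - 2)/(x^2 + 2)^2; the denominator is positive wherever f is defined, so f'(x) = 0 ⇔ 6 - 3*x^2 = 0.
  Factor: 6 - 3*x^2 = -3*(x^2 - 2); x^2 - 2 = 0 has no rational roots; quadratic formula: x = (0 ± √8)/2.
  ⇒ x = -sqrt(2) ≈ -1.4142, sqrt(2) ≈ 1.4142

f''(x) = 6*x*(x^2 - 6)/(x^6 + 6*x^4 + 12*x^2 + 8)
Second-derivative test at each critical point:
  f''(-1.4142) = 0.5303 > 0 → local minimum
  f''(1.4142) = -0.5303 < 0 → local maximum

Critical points: x = -sqrt(2) ≈ -1.4142 (local minimum); x = sqrt(2) ≈ 1.4142 (local maximum)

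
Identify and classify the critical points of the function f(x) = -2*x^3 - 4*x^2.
f'(x) = 2*x*(-3*x - 4)

Solve f'(x) = 0:
  Factor: -6*x^2 - 8*x = -2*x*(3*x + 4) = 0.
  ⇒ x = -4/3, 0

f''(x) = -12*x - 8
Second-derivative test at each critical point:
  f''(-4/3) = 8 > 0 → local minimum
  f''(0) = -8 < 0 → local maximum

Critical points: x = -4/3 (local minimum); x = 0 (local maximum)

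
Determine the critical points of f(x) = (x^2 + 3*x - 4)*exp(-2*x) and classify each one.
f'(x) = (-2*x^2 - 4*x + 11)*exp(-2*x)

Solve f'(x) = 0:
  f'(x) = (-2*x^2 - 4*x + 11)·exp(-2*x) and exp(-2*x) > 0 for every x, so f'(x) = 0 ⇔ -2*x^2 - 4*x + 11 = 0.
  2*x^2 + 4*x - 11 = 0 has no rational roots; quadratic formula: x = (-4 ± √104)/4.
  ⇒ x = -sqrt(26)/2 - 1 ≈ -3.5495, -1 + sqrt(26)/2 ≈ 1.5495

f''(x) = 2*(2*x^2 + 2*x - 13)*exp(-2*x)
Second-derivative test at each critical point:
  f''(-3.5495) = 12347.5750 > 0 → local minimum
  f''(1.5495) = -0.4599 < 0 → local maximum

Critical points: x = -sqrt(26)/2 - 1 ≈ -3.5495 (local minimum); x = -1 + sqrt(26)/2 ≈ 1.5495 (local maximum)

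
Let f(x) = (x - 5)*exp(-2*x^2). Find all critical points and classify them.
f'(x) = (-4*x*(x - 5) + 1)*exp(-2*x^2)

Solve f'(x) = 0:
  f'(x) = (-4*x^2 + 20*x + 1)·exp(-2*x^2) and exp(-2*x^2) > 0 for every x, so f'(x) = 0 ⇔ -4*x^2 + 20*x + 1 = 0.
  4*x^2 - 20*x - 1 = 0 has no rational roots; quadratic formula: x = (20 ± √416)/8.
  ⇒ x = 5/2 - sqrt(26)/2 ≈ -0.0495, 5/2 + sqrt(26)/2 ≈ 5.0495

f''(x) = 4*(4*x^2*(x - 5) - 3*x + 5)*exp(-2*x^2)
Second-derivative test at each critical point:
  f''(-0.0495) = 20.2963 > 0 → local minimum
  f''(5.0495) = -1.454e-21 < 0 → local maximum

Critical points: x = 5/2 - sqrt(26)/2 ≈ -0.0495 (local minimum); x = 5/2 + sqrt(26)/2 ≈ 5.0495 (local maximum)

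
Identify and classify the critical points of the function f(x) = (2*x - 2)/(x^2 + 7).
f'(x) = 2*(x^2 - 2*x*(x - 1) + 7)/(x^2 + 7)^2

Solve f'(x) = 0:
  f'(x) = -2*(x^2 - 2*x - 7)/(x^2 + 7)^2; the denominator is positive wherever f is defined, so f'(x) = 0 ⇔ -2*x^2 + 4*x + 14 = 0.
  Factor: -2*x^2 + 4*x + 14 = -2*(x^2 - 2*x - 7); x^2 - 2*x - 7 = 0 has no rational roots; quadratic formula: x = (2 ± √32)/2.
  ⇒ x = 1 - 2*sqrt(2) ≈ -1.8284, 1 + 2*sqrt(2) ≈ 3.8284

f''(x) = 4*(4*x^2*(x - 1) + (1 - 3*x)*(x^2 + 7))/(x^2 + 7)^3
Second-derivative test at each critical point:
  f''(-1.8284) = 0.1058 > 0 → local minimum
  f''(3.8284) = -0.0241 < 0 → local maximum

Critical points: x = 1 - 2*sqrt(2) ≈ -1.8284 (local minimum); x = 1 + 2*sqrt(2) ≈ 3.8284 (local maximum)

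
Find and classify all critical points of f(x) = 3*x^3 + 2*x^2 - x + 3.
f'(x) = 9*x^2 + 4*x - 1

Solve f'(x) = 0:
  9*x^2 + 4*x - 1 = 0 has no rational roots; quadratic formula: x = (-4 ± √52)/18.
  ⇒ x = -sqrt(13)/9 - 2/9 ≈ -0.6228, -2/9 + sqrt(13)/9 ≈ 0.1784

f''(x) = 18*x + 4
Second-derivative test at each critical point:
  f''(-0.6228) = -7.2111 < 0 → local maximum
  f''(0.1784) = 7.2111 > 0 → local minimum

Critical points: x = -sqrt(13)/9 - 2/9 ≈ -0.6228 (local maximum); x = -2/9 + sqrt(13)/9 ≈ 0.1784 (local minimum)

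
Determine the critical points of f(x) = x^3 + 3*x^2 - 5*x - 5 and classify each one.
f'(x) = 3*x^2 + 6*x - 5

Solve f'(x) = 0:
  3*x^2 + 6*x - 5 = 0 has no rational roots; quadratic formula: x = (-6 ± √96)/6.
  ⇒ x = -2*sqrt(6)/3 - 1 ≈ -2.6330, -1 + 2*sqrt(6)/3 ≈ 0.6330

f''(x) = 6*x + 6
Second-derivative test at each critical point:
  f''(-2.6330) = -9.7980 < 0 → local maximum
  f''(0.6330) = 9.7980 > 0 → local minimum

Critical points: x = -2*sqrt(6)/3 - 1 ≈ -2.6330 (local maximum); x = -1 + 2*sqrt(6)/3 ≈ 0.6330 (local minimum)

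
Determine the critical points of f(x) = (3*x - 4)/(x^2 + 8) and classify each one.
f'(x) = (-3*x^2 + 8*x + 24)/(x^4 + 16*x^2 + 64)

Solve f'(x) = 0:
  f'(x) = -(3*x^2 - 8*x - 24)/(x^2 + 8)^2; the denominator is positive wherever f is defined, so f'(x) = 0 ⇔ -3*x^2 + 8*x + 24 = 0.
  3*x^2 - 8*x - 24 = 0 has no rational roots; quadratic formula: x = (8 ± √352)/6.
  ⇒ x = 4/3 - 2*sqrt(22)/3 ≈ -1.7936, 4/3 + 2*sqrt(22)/3 ≈ 4.4603

f''(x) = 2*(4*x^2*(3*x - 4) + (4 - 9*x)*(x^2 + 8))/(x^2 + 8)^3
Second-derivative test at each critical point:
  f''(-1.7936) = 0.1491 > 0 → local minimum
  f''(4.4603) = -0.0241 < 0 → local maximum

Critical points: x = 4/3 - 2*sqrt(22)/3 ≈ -1.7936 (local minimum); x = 4/3 + 2*sqrt(22)/3 ≈ 4.4603 (local maximum)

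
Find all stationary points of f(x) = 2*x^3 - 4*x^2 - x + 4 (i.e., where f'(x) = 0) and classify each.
f'(x) = 6*x^2 - 8*x - 1

Solve f'(x) = 0:
  6*x^2 - 8*x - 1 = 0 has no rational roots; quadratic formula: x = (8 ± √88)/12.
  ⇒ x = 2/3 - sqrt(22)/6 ≈ -0.1151, 2/3 + sqrt(22)/6 ≈ 1.4484

f''(x) = 12*x - 8
Second-derivative test at each critical point:
  f''(-0.1151) = -9.3808 < 0 → local maximum
  f''(1.4484) = 9.3808 > 0 → local minimum

Critical points: x = 2/3 - sqrt(22)/6 ≈ -0.1151 (local maximum); x = 2/3 + sqrt(22)/6 ≈ 1.4484 (local minimum)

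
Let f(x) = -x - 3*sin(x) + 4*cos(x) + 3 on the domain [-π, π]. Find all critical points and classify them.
f'(x) = -4*sin(x) - 3*cos(x) - 1

Solve f'(x) = 0 on [-π, π]:
  f'(x) = 0 ⇔ -4*sin(x) - 3*cos(x) = 1. Write the left side as R·cos(x + φ) with R = √((-3)² + 4²) = 5, cos φ = -3/5, sin φ = 4/5; then cos(x + φ) = 1/5. Solve for x and keep the solutions lying in [-π, π].
  ⇒ x = atan((-6*sqrt(6) - 4)/(-3 + 8*sqrt(6))) ≈ -0.8449, atan((-4 + 6*sqrt(6))/(-8*sqrt(6) - 3)) + pi ≈ 2.6994

f''(x) = 3*sin(x) - 4*cos(x)
Second-derivative test at each critical point:
  f''(-0.8449) = -4.8990 < 0 → local maximum
  f''(2.6994) = 4.8990 > 0 → local minimum

Critical points: x = atan((-6*sqrt(6) - 4)/(-3 + 8*sqrt(6))) ≈ -0.8449 (local maximum); x = atan((-4 + 6*sqrt(6))/(-8*sqrt(6) - 3)) + pi ≈ 2.6994 (local minimum)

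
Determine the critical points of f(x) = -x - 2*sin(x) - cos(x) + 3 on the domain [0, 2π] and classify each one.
f'(x) = sin(x) - 2*cos(x) - 1

Solve f'(x) = 0 on [0, 2π]:
  f'(x) = 0 ⇔ sin(x) - 2*cos(x) = 1. Write the left side as R·cos(x + φ) with R = √((-2)² + (-1)²) = sqrt(5), cos φ = -2*sqrt(5)/5, sin φ = -sqrt(5)/5; then cos(x + φ) = sqrt(5)/5. Solve for x and keep the solutions lying in [0, 2π].
  ⇒ x = pi/2 ≈ 1.5708, atan(3/4) + pi ≈ 3.7851

f''(x) = 2*sin(x) + cos(x)
Second-derivative test at each critical point:
  f''(1.5708) = 2 > 0 → local minimum
  f''(3.7851) = -2 < 0 → local maximum

Critical points: x = pi/2 ≈ 1.5708 (local minimum); x = atan(3/4) + pi ≈ 3.7851 (local maximum)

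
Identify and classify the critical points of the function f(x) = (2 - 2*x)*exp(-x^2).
f'(x) = 2*(2*x*(x - 1) - 1)*exp(-x^2)

Solve f'(x) = 0:
  f'(x) = (4*x^2 - 4*x - 2)·exp(-x^2) and exp(-x^2) > 0 for every x, so f'(x) = 0 ⇔ 4*x^2 - 4*x - 2 = 0.
  Factor: 4*x^2 - 4*x - 2 = 2*(2*x^2 - 2*x - 1); 2*x^2 - 2*x - 1 = 0 has no rational roots; quadratic formula: x = (2 ± √12)/4.
  ⇒ x = 1/2 - sqrt(3)/2 ≈ -0.3660, 1/2 + sqrt(3)/2 ≈ 1.3660

f''(x) = 4*(2*x^2*(1 - x) + 3*x - 1)*exp(-x^2)
Second-derivative test at each critical point:
  f''(-0.3660) = -6.0595 < 0 → local maximum
  f''(1.3660) = 1.0721 > 0 → local minimum

Critical points: x = 1/2 - sqrt(3)/2 ≈ -0.3660 (local maximum); x = 1/2 + sqrt(3)/2 ≈ 1.3660 (local minimum)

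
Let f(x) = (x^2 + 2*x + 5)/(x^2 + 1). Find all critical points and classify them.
f'(x) = 2*(-x^2 - 4*x + 1)/(x^4 + 2*x^2 + 1)

Solve f'(x) = 0:
  f'(x) = -2*(x^2 + 4*x - 1)/(x^2 + 1)^2; the denominator is positive wherever f is defined, so f'(x) = 0 ⇔ -2*x^2 - 8*x + 2 = 0.
  Factor: -2*x^2 - 8*x + 2 = -2*(x^2 + 4*x - 1); x^2 + 4*x - 1 = 0 has no rational roots; quadratic formula: x = (-4 ± √20)/2.
  ⇒ x = -sqrt(5) - 2 ≈ -4.2361, -2 + sqrt(5) ≈ 0.2361

f''(x) = 4*(x^3 + 6*x^2 - 3*x - 2)/(x^6 + 3*x^4 + 3*x^2 + 1)
Second-derivative test at each critical point:
  f''(-4.2361) = 0.0249 > 0 → local minimum
  f''(0.2361) = -8.0249 < 0 → local maximum

Critical points: x = -sqrt(5) - 2 ≈ -4.2361 (local minimum); x = -2 + sqrt(5) ≈ 0.2361 (local maximum)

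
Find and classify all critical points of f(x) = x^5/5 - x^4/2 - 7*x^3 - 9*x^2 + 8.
f'(x) = x*(x^3 - 2*x^2 - 21*x - 18)

Solve f'(x) = 0:
  Factor: x^4 - 2*x^3 - 21*x^2 - 18*x = x*(x - 6)*(x + 1)*(x + 3) = 0.
  ⇒ x = -3, -1, 0, 6

f''(x) = 4*x^3 - 6*x^2 - 42*x - 18
Second-derivative test at each critical point:
  f''(-3) = -54 < 0 → local maximum
  f''(-1) = 14 > 0 → local minimum
  f''(0) = -18 < 0 → local maximum
  f''(6) = 378 > 0 → local minimum

Critical points: x = -3 (local maximum); x = -1 (local minimum); x = 0 (local maximum); x = 6 (local minimum)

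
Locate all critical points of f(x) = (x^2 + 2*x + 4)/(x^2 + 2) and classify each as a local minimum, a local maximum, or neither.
f'(x) = 2*(-x^2 - 2*x + 2)/(x^4 + 4*x^2 + 4)

Solve f'(x) = 0:
  f'(x) = -2*(x^2 + 2*x - 2)/(x^2 + 2)^2; the denominator is positive wherever f is defined, so f'(x) = 0 ⇔ -2*x^2 - 4*x + 4 = 0.
  Factor: -2*x^2 - 4*x + 4 = -2*(x^2 + 2*x - 2); x^2 + 2*x - 2 = 0 has no rational roots; quadratic formula: x = (-2 ± √12)/2.
  ⇒ x = -sqrt(3) - 1 ≈ -2.7321, -1 + sqrt(3) ≈ 0.7321

f''(x) = 4*(x^3 + 3*x^2 - 6*x - 2)/(x^6 + 6*x^4 + 12*x^2 + 8)
Second-derivative test at each critical point:
  f''(-2.7321) = 0.0774 > 0 → local minimum
  f''(0.7321) = -1.0774 < 0 → local maximum

Critical points: x = -sqrt(3) - 1 ≈ -2.7321 (local minimum); x = -1 + sqrt(3) ≈ 0.7321 (local maximum)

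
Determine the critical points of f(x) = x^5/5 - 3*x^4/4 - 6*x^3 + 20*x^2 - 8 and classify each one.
f'(x) = x*(x^3 - 3*x^2 - 18*x + 40)

Solve f'(x) = 0:
  Factor: x^4 - 3*x^3 - 18*x^2 + 40*x = x*(x - 5)*(x - 2)*(x + 4) = 0.
  ⇒ x = -4, 0, 2, 5

f''(x) = 4*x^3 - 9*x^2 - 36*x + 40
Second-derivative test at each critical point:
  f''(-4) = -216 < 0 → local maximum
  f''(0) = 40 > 0 → local minimum
  f''(2) = -36 < 0 → local maximum
  f''(5) = 135 > 0 → local minimum

Critical points: x = -4 (local maximum); x = 0 (local minimum); x = 2 (local maximum); x = 5 (local minimum)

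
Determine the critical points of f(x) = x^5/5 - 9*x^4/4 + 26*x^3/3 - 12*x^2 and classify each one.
f'(x) = x*(x^3 - 9*x^2 + 26*x - 24)

Solve f'(x) = 0:
  Factor: x^4 - 9*x^3 + 26*x^2 - 24*x = x*(x - 4)*(x - 3)*(x - 2) = 0.
  ⇒ x = 0, 2, 3, 4

f''(x) = 4*x^3 - 27*x^2 + 52*x - 24
Second-derivative test at each critical point:
  f''(0) = -24 < 0 → local maximum
  f''(2) = 4 > 0 → local minimum
  f''(3) = -3 < 0 → local maximum
  f''(4) = 8 > 0 → local minimum

Critical points: x = 0 (local maximum); x = 2 (local minimum); x = 3 (local maximum); x = 4 (local minimum)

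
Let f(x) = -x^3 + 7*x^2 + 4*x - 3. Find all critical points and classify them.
f'(x) = -3*x^2 + 14*x + 4

Solve f'(x) = 0:
  3*x^2 - 14*x - 4 = 0 has no rational roots; quadratic formula: x = (14 ± √244)/6.
  ⇒ x = 7/3 - sqrt(61)/3 ≈ -0.2701, 7/3 + sqrt(61)/3 ≈ 4.9367

f''(x) = 14 - 6*x
Second-derivative test at each critical point:
  f''(-0.2701) = 15.6205 > 0 → local minimum
  f''(4.9367) = -15.6205 < 0 → local maximum

Critical points: x = 7/3 - sqrt(61)/3 ≈ -0.2701 (local minimum); x = 7/3 + sqrt(61)/3 ≈ 4.9367 (local maximum)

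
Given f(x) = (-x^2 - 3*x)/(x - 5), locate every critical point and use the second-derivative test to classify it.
f'(x) = (-x^2 + 10*x + 15)/(x^2 - 10*x + 25)

Solve f'(x) = 0:
  f'(x) = -(x^2 - 10*x - 15)/(x - 5)^2; the denominator is positive wherever f is defined, so f'(x) = 0 ⇔ -x^2 + 10*x + 15 = 0.
  x^2 - 10*x - 15 = 0 has no rational roots; quadratic formula: x = (10 ± √160)/2.
  ⇒ x = 5 - 2*sqrt(10) ≈ -1.3246, 5 + 2*sqrt(10) ≈ 11.3246

f''(x) = -80/(x^3 - 15*x^2 + 75*x - 125)
Second-derivative test at each critical point:
  f''(-1.3246) = 0.3162 > 0 → local minimum
  f''(11.3246) = -0.3162 < 0 → local maximum

Critical points: x = 5 - 2*sqrt(10) ≈ -1.3246 (local minimum); x = 5 + 2*sqrt(10) ≈ 11.3246 (local maximum)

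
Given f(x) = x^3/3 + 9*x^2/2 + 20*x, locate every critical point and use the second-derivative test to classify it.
f'(x) = x^2 + 9*x + 20

Solve f'(x) = 0:
  Factor: x^2 + 9*x + 20 = (x + 4)*(x + 5) = 0.
  ⇒ x = -5, -4

f''(x) = 2*x + 9
Second-derivative test at each critical point:
  f''(-5) = -1 < 0 → local maximum
  f''(-4) = 1 > 0 → local minimum

Critical points: x = -5 (local maximum); x = -4 (local minimum)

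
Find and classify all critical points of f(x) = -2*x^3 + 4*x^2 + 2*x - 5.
f'(x) = -6*x^2 + 8*x + 2

Solve f'(x) = 0:
  Factor: -6*x^2 + 8*x + 2 = -2*(3*x^2 - 4*x - 1); 3*x^2 - 4*x - 1 = 0 has no rational roots; quadratic formula: x = (4 ± √28)/6.
  ⇒ x = 2/3 - sqrt(7)/3 ≈ -0.2153, 2/3 + sqrt(7)/3 ≈ 1.5486

f''(x) = 8 - 12*x
Second-derivative test at each critical point:
  f''(-0.2153) = 10.5830 > 0 → local minimum
  f''(1.5486) = -10.5830 < 0 → local maximum

Critical points: x = 2/3 - sqrt(7)/3 ≈ -0.2153 (local minimum); x = 2/3 + sqrt(7)/3 ≈ 1.5486 (local maximum)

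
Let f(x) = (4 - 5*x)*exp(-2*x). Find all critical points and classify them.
f'(x) = (10*x - 13)*exp(-2*x)

Solve f'(x) = 0:
  f'(x) = (10*x - 13)·exp(-2*x) and exp(-2*x) > 0 for every x, so f'(x) = 0 ⇔ 10*x - 13 = 0.
  10*x - 13 = 0.
  ⇒ x = 13/10

f''(x) = 4*(9 - 5*x)*exp(-2*x)
Second-derivative test at each critical point:
  f''(13/10) = 0.7427 > 0 → local minimum

Critical points: x = 13/10 (local minimum)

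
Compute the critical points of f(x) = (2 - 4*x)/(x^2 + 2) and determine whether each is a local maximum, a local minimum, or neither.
f'(x) = 4*(x^2 - x - 2)/(x^4 + 4*x^2 + 4)

Solve f'(x) = 0:
  f'(x) = 4*(x - 2)*(x + 1)/(x^2 + 2)^2; the denominator is positive wherever f is defined, so f'(x) = 0 ⇔ 4*x^2 - 4*x - 8 = 0.
  Factor: 4*x^2 - 4*x - 8 = 4*(x - 2)*(x + 1) = 0.
  ⇒ x = -1, 2

f''(x) = 4*(4*x^2*(1 - 2*x) + (6*x - 1)*(x^2 + 2))/(x^2 + 2)^3
Second-derivative test at each critical point:
  f''(-1) = -4/3 < 0 → local maximum
  f''(2) = 1/3 > 0 → local minimum

Critical points: x = -1 (local maximum); x = 2 (local minimum)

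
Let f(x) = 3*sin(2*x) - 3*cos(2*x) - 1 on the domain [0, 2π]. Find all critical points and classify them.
f'(x) = 6*sqrt(2)*sin(2*x + pi/4)

Solve f'(x) = 0 on [0, 2π]:
  f'(x) = 0 ⇔ 3*cos(2*x) = -3*sin(2*x) ⇔ tan(2*x) = -1, i.e. 2*x = arctan(-1) + nπ; keep the solutions lying in [0, 2π].
  ⇒ x = 3*pi/8 ≈ 1.1781, 7*pi/8 ≈ 2.7489, 11*pi/8 ≈ 4.3197, 15*pi/8 ≈ 5.8905

f''(x) = 12*sqrt(2)*cos(2*x + pi/4)
Second-derivative test at each critical point:
  f''(1.1781) = -16.9706 < 0 → local maximum
  f''(2.7489) = 16.9706 > 0 → local minimum
  f''(4.3197) = -16.9706 < 0 → local maximum
  f''(5.8905) = 16.9706 > 0 → local minimum

Critical points: x = 3*pi/8 ≈ 1.1781 (local maximum); x = 7*pi/8 ≈ 2.7489 (local minimum); x = 11*pi/8 ≈ 4.3197 (local maximum); x = 15*pi/8 ≈ 5.8905 (local minimum)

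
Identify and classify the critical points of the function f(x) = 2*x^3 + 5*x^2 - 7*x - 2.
f'(x) = 6*x^2 + 10*x - 7

Solve f'(x) = 0:
  6*x^2 + 10*x - 7 = 0 has no rational roots; quadratic formula: x = (-10 ± √268)/12.
  ⇒ x = -sqrt(67)/6 - 5/6 ≈ -2.1976, -5/6 + sqrt(67)/6 ≈ 0.5309

f''(x) = 12*x + 10
Second-derivative test at each critical point:
  f''(-2.1976) = -16.3707 < 0 → local maximum
  f''(0.5309) = 16.3707 > 0 → local minimum

Critical points: x = -sqrt(67)/6 - 5/6 ≈ -2.1976 (local maximum); x = -5/6 + sqrt(67)/6 ≈ 0.5309 (local minimum)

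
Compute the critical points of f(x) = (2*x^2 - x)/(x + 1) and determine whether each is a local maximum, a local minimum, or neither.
f'(x) = (2*x^2 + 4*x - 1)/(x^2 + 2*x + 1)

Solve f'(x) = 0:
  f'(x) = (2*x^2 + 4*x - 1)/(x + 1)^2; the denominator is positive wherever f is defined, so f'(x) = 0 ⇔ 2*x^2 + 4*x - 1 = 0.
  2*x^2 + 4*x - 1 = 0 has no rational roots; quadratic formula: x = (-4 ± √24)/4.
  ⇒ x = -sqrt(6)/2 - 1 ≈ -2.2247, -1 + sqrt(6)/2 ≈ 0.2247

f''(x) = 6/(x^3 + 3*x^2 + 3*x + 1)
Second-derivative test at each critical point:
  f''(-2.2247) = -3.2660 < 0 → local maximum
  f''(0.2247) = 3.2660 > 0 → local minimum

Critical points: x = -sqrt(6)/2 - 1 ≈ -2.2247 (local maximum); x = -1 + sqrt(6)/2 ≈ 0.2247 (local minimum)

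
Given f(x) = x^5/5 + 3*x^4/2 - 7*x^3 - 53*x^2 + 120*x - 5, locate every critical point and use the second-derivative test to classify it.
f'(x) = x^4 + 6*x^3 - 21*x^2 - 106*x + 120

Solve f'(x) = 0:
  Factor: x^4 + 6*x^3 - 21*x^2 - 106*x + 120 = (x - 4)*(x - 1)*(x + 5)*(x + 6) = 0.
  ⇒ x = -6, -5, 1, 4

f''(x) = 4*x^3 + 18*x^2 - 42*x - 106
Second-derivative test at each critical point:
  f''(-6) = -70 < 0 → local maximum
  f''(-5) = 54 > 0 → local minimum
  f''(1) = -126 < 0 → local maximum
  f''(4) = 270 > 0 → local minimum

Critical points: x = -6 (local maximum); x = -5 (local minimum); x = 1 (local maximum); x = 4 (local minimum)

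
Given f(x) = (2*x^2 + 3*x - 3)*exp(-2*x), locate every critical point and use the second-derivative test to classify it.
f'(x) = (-4*x^2 - 2*x + 9)*exp(-2*x)

Solve f'(x) = 0:
  f'(x) = (-4*x^2 - 2*x + 9)·exp(-2*x) and exp(-2*x) > 0 for every x, so f'(x) = 0 ⇔ -4*x^2 - 2*x + 9 = 0.
  4*x^2 + 2*x - 9 = 0 has no rational roots; quadratic formula: x = (-2 ± √148)/8.
  ⇒ x = -sqrt(37)/4 - 1/4 ≈ -1.7707, -1/4 + sqrt(37)/4 ≈ 1.2707

f''(x) = 4*(2*x^2 - x - 5)*exp(-2*x)
Second-derivative test at each critical point:
  f''(-1.7707) = 419.8877 > 0 → local minimum
  f''(1.2707) = -0.9581 < 0 → local maximum

Critical points: x = -sqrt(37)/4 - 1/4 ≈ -1.7707 (local minimum); x = -1/4 + sqrt(37)/4 ≈ 1.2707 (local maximum)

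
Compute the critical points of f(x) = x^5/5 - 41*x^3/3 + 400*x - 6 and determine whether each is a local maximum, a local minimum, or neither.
f'(x) = x^4 - 41*x^2 + 400

Solve f'(x) = 0:
  Factor: x^4 - 41*x^2 + 400 = (x - 5)*(x - 4)*(x + 4)*(x + 5) = 0.
  ⇒ x = -5, -4, 4, 5

f''(x) = 4*x^3 - 82*x
Second-derivative test at each critical point:
  f''(-5) = -90 < 0 → local maximum
  f''(-4) = 72 > 0 → local minimum
  f''(4) = -72 < 0 → local maximum
  f''(5) = 90 > 0 → local minimum

Critical points: x = -5 (local maximum); x = -4 (local minimum); x = 4 (local maximum); x = 5 (local minimum)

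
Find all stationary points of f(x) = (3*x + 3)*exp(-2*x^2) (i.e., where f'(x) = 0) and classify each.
f'(x) = 3*(-4*x*(x + 1) + 1)*exp(-2*x^2)

Solve f'(x) = 0:
  f'(x) = (-12*x^2 - 12*x + 3)·exp(-2*x^2) and exp(-2*x^2) > 0 for every x, so f'(x) = 0 ⇔ -12*x^2 - 12*x + 3 = 0.
  Factor: -12*x^2 - 12*x + 3 = -3*(4*x^2 + 4*x - 1); 4*x^2 + 4*x - 1 = 0 has no rational roots; quadratic formula: x = (-4 ± √32)/8.
  ⇒ x = -sqrt(2)/2 - 1/2 ≈ -1.2071, -1/2 + sqrt(2)/2 ≈ 0.2071

f''(x) = 12*(4*x^2*(x + 1) - 3*x - 1)*exp(-2*x^2)
Second-derivative test at each critical point:
  f''(-1.2071) = 0.9206 > 0 → local minimum
  f''(0.2071) = -15.5754 < 0 → local maximum

Critical points: x = -sqrt(2)/2 - 1/2 ≈ -1.2071 (local minimum); x = -1/2 + sqrt(2)/2 ≈ 0.2071 (local maximum)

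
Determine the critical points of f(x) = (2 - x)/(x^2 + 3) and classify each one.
f'(x) = (-x^2 + 2*x*(x - 2) - 3)/(x^2 + 3)^2

Solve f'(x) = 0:
  f'(x) = (x^2 - 4*x - 3)/(x^2 + 3)^2; the denominator is positive wherever f is defined, so f'(x) = 0 ⇔ x^2 - 4*x - 3 = 0.
  x^2 - 4*x - 3 = 0 has no rational roots; quadratic formula: x = (4 ± √28)/2.
  ⇒ x = 2 - sqrt(7) ≈ -0.6458, 2 + sqrt(7) ≈ 4.6458

f''(x) = 2*(4*x^2*(2 - x) + (3*x - 2)*(x^2 + 3))/(x^2 + 3)^3
Second-derivative test at each critical point:
  f''(-0.6458) = -0.4532 < 0 → local maximum
  f''(4.6458) = 0.0088 > 0 → local minimum

Critical points: x = 2 - sqrt(7) ≈ -0.6458 (local maximum); x = 2 + sqrt(7) ≈ 4.6458 (local minimum)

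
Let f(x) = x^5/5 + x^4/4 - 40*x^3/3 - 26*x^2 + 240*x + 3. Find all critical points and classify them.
f'(x) = x^4 + x^3 - 40*x^2 - 52*x + 240

Solve f'(x) = 0:
  Factor: x^4 + x^3 - 40*x^2 - 52*x + 240 = (x - 6)*(x - 2)*(x + 4)*(x + 5) = 0.
  ⇒ x = -5, -4, 2, 6

f''(x) = 4*x^3 + 3*x^2 - 80*x - 52
Second-derivative test at each critical point:
  f''(-5) = -77 < 0 → local maximum
  f''(-4) = 60 > 0 → local minimum
  f''(2) = -168 < 0 → local maximum
  f''(6) = 440 > 0 → local minimum

Critical points: x = -5 (local maximum); x = -4 (local minimum); x = 2 (local maximum); x = 6 (local minimum)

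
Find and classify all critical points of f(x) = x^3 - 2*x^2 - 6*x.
f'(x) = 3*x^2 - 4*x - 6

Solve f'(x) = 0:
  3*x^2 - 4*x - 6 = 0 has no rational roots; quadratic formula: x = (4 ± √88)/6.
  ⇒ x = 2/3 - sqrt(22)/3 ≈ -0.8968, 2/3 + sqrt(22)/3 ≈ 2.2301

f''(x) = 6*x - 4
Second-derivative test at each critical point:
  f''(-0.8968) = -9.3808 < 0 → local maximum
  f''(2.2301) = 9.3808 > 0 → local minimum

Critical points: x = 2/3 - sqrt(22)/3 ≈ -0.8968 (local maximum); x = 2/3 + sqrt(22)/3 ≈ 2.2301 (local minimum)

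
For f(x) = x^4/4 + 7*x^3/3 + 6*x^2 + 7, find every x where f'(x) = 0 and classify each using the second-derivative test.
f'(x) = x*(x^2 + 7*x + 12)

Solve f'(x) = 0:
  Factor: x^3 + 7*x^2 + 12*x = x*(x + 3)*(x + 4) = 0.
  ⇒ x = -4, -3, 0

f''(x) = 3*x^2 + 14*x + 12
Second-derivative test at each critical point:
  f''(-4) = 4 > 0 → local minimum
  f''(-3) = -3 < 0 → local maximum
  f''(0) = 12 > 0 → local minimum

Critical points: x = -4 (local minimum); x = -3 (local maximum); x = 0 (local minimum)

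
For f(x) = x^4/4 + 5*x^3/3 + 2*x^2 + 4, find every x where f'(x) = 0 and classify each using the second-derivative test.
f'(x) = x*(x^2 + 5*x + 4)

Solve f'(x) = 0:
  Factor: x^3 + 5*x^2 + 4*x = x*(x + 1)*(x + 4) = 0.
  ⇒ x = -4, -1, 0

f''(x) = 3*x^2 + 10*x + 4
Second-derivative test at each critical point:
  f''(-4) = 12 > 0 → local minimum
  f''(-1) = -3 < 0 → local maximum
  f''(0) = 4 > 0 → local minimum

Critical points: x = -4 (local minimum); x = -1 (local maximum); x = 0 (local minimum)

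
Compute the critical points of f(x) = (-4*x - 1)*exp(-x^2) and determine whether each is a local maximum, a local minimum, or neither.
f'(x) = 2*(x*(4*x + 1) - 2)*exp(-x^2)

Solve f'(x) = 0:
  f'(x) = (8*x^2 + 2*x - 4)·exp(-x^2) and exp(-x^2) > 0 for every x, so f'(x) = 0 ⇔ 8*x^2 + 2*x - 4 = 0.
  Factor: 8*x^2 + 2*x - 4 = 2*(4*x^2 + x - 2); 4*x^2 + x - 2 = 0 has no rational roots; quadratic formula: x = (-1 ± √33)/8.
  ⇒ x = -sqrt(33)/8 - 1/8 ≈ -0.8431, -1/8 + sqrt(33)/8 ≈ 0.5931

f''(x) = 2*(-8*x^3 - 2*x^2 + 12*x + 1)*exp(-x^2)
Second-derivative test at each critical point:
  f''(-0.8431) = -5.6442 < 0 → local maximum
  f''(0.5931) = 8.0822 > 0 → local minimum

Critical points: x = -sqrt(33)/8 - 1/8 ≈ -0.8431 (local maximum); x = -1/8 + sqrt(33)/8 ≈ 0.5931 (local minimum)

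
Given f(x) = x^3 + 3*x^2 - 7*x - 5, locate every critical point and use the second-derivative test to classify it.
f'(x) = 3*x^2 + 6*x - 7

Solve f'(x) = 0:
  3*x^2 + 6*x - 7 = 0 has no rational roots; quadratic formula: x = (-6 ± √120)/6.
  ⇒ x = -sqrt(30)/3 - 1 ≈ -2.8257, -1 + sqrt(30)/3 ≈ 0.8257

f''(x) = 6*x + 6
Second-derivative test at each critical point:
  f''(-2.8257) = -10.9545 < 0 → local maximum
  f''(0.8257) = 10.9545 > 0 → local minimum

Critical points: x = -sqrt(30)/3 - 1 ≈ -2.8257 (local maximum); x = -1 + sqrt(30)/3 ≈ 0.8257 (local minimum)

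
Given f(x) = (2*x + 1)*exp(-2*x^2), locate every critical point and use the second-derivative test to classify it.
f'(x) = 2*(-2*x*(2*x + 1) + 1)*exp(-2*x^2)

Solve f'(x) = 0:
  f'(x) = (-8*x^2 - 4*x + 2)·exp(-2*x^2) and exp(-2*x^2) > 0 for every x, so f'(x) = 0 ⇔ -8*x^2 - 4*x + 2 = 0.
  Factor: -8*x^2 - 4*x + 2 = -2*(4*x^2 + 2*x - 1); 4*x^2 + 2*x - 1 = 0 has no rational roots; quadratic formula: x = (-2 ± √20)/8.
  ⇒ x = -sqrt(5)/4 - 1/4 ≈ -0.8090, -1/4 + sqrt(5)/4 ≈ 0.3090

f''(x) = 4*(4*x^2*(2*x + 1) - 6*x - 1)*exp(-2*x^2)
Second-derivative test at each critical point:
  f''(-0.8090) = 2.4157 > 0 → local minimum
  f''(0.3090) = -7.3893 < 0 → local maximum

Critical points: x = -sqrt(5)/4 - 1/4 ≈ -0.8090 (local minimum); x = -1/4 + sqrt(5)/4 ≈ 0.3090 (local maximum)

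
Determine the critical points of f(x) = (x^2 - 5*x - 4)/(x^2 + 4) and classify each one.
f'(x) = (5*x^2 + 16*x - 20)/(x^4 + 8*x^2 + 16)

Solve f'(x) = 0:
  f'(x) = (5*x^2 + 16*x - 20)/(x^2 + 4)^2; the denominator is positive wherever f is defined, so f'(x) = 0 ⇔ 5*x^2 + 16*x - 20 = 0.
  5*x^2 + 16*x - 20 = 0 has no rational roots; quadratic formula: x = (-16 ± √656)/10.
  ⇒ x = -2*sqrt(41)/5 - 8/5 ≈ -4.1612, -8/5 + 2*sqrt(41)/5 ≈ 0.9612

f''(x) = 2*(-5*x^3 - 24*x^2 + 60*x + 32)/(x^6 + 12*x^4 + 48*x^2 + 64)
Second-derivative test at each critical point:
  f''(-4.1612) = -0.0564 < 0 → local maximum
  f''(0.9612) = 1.0564 > 0 → local minimum

Critical points: x = -2*sqrt(41)/5 - 8/5 ≈ -4.1612 (local maximum); x = -8/5 + 2*sqrt(41)/5 ≈ 0.9612 (local minimum)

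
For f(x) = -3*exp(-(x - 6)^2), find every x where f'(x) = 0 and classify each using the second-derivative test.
f'(x) = 6*(x - 6)*exp(-(x - 6)^2)

Solve f'(x) = 0:
  f'(x) = (6*x - 36)·exp(-(x - 6)^2) and exp(-(x - 6)^2) > 0 for every x, so f'(x) = 0 ⇔ 6*x - 36 = 0.
  Factor: 6*x - 36 = 6*(x - 6) = 0.
  ⇒ x = 6

f''(x) = 6*(1 - 2*(x - 6)^2)*exp(-(x - 6)^2)
Second-derivative test at each critical point:
  f''(6) = 6 > 0 → local minimum

Critical points: x = 6 (local minimum)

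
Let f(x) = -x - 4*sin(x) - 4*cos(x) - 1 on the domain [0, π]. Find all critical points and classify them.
f'(x) = -4*sqrt(2)*cos(x + pi/4) - 1

Solve f'(x) = 0 on [0, π]:
  f'(x) = 0 ⇔ 4*sin(x) - 4*cos(x) = 1. Write the left side as R·cos(x + φ) with R = √((-4)² + (-4)²) = 4*sqrt(2), cos φ = -sqrt(2)/2, sin φ = -sqrt(2)/2; then cos(x + φ) = sqrt(2)/8. Solve for x and keep the solutions lying in [0, π].
  ⇒ x = atan((1 + sqrt(31))/(-1 + sqrt(31))) ≈ 0.9631

f''(x) = 4*sqrt(2)*sin(x + pi/4)
Second-derivative test at each critical point:
  f''(0.9631) = 5.5678 > 0 → local minimum

Critical points: x = atan((1 + sqrt(31))/(-1 + sqrt(31))) ≈ 0.9631 (local minimum)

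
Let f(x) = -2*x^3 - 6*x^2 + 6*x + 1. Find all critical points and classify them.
f'(x) = -6*x^2 - 12*x + 6

Solve f'(x) = 0:
  Factor: -6*x^2 - 12*x + 6 = -6*(x^2 + 2*x - 1); x^2 + 2*x - 1 = 0 has no rational roots; quadratic formula: x = (-2 ± √8)/2.
  ⇒ x = -sqrt(2) - 1 ≈ -2.4142, -1 + sqrt(2) ≈ 0.4142

f''(x) = -12*x - 12
Second-derivative test at each critical point:
  f''(-2.4142) = 16.9706 > 0 → local minimum
  f''(0.4142) = -16.9706 < 0 → local maximum

Critical points: x = -sqrt(2) - 1 ≈ -2.4142 (local minimum); x = -1 + sqrt(2) ≈ 0.4142 (local maximum)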